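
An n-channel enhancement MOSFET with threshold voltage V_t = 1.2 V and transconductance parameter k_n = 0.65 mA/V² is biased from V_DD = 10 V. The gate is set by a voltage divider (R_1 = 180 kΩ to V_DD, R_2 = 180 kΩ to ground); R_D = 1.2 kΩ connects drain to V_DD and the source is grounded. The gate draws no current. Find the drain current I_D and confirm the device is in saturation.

I_D ≈ 4.7 mA

V_G = V_DD·R_2/(R_1+R_2) = 10×180/360 = 5 V. With the source grounded, V_GS = V_G = 5 V.
Assume saturation: I_D = (k_n/2)(V_GS − V_t)² = (0.65/2)×(5 − 1.2)² = 0.325×3.8² = 4.69 mA.
V_DS = V_DD − I_D·R_D = 10 − 4.69×1.2 = 4.37 V.
Saturation requires V_DS ≥ V_GS − V_t = 3.8 V; 4.37 ≥ 3.8 ✓.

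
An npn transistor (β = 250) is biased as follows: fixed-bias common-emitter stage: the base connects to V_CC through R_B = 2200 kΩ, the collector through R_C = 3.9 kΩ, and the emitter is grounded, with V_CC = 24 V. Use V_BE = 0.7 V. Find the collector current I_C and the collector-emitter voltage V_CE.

I_C ≈ 2.6 mA, V_CE ≈ 14 V

Base loop: V_CC = I_B·R_B + V_BE, so I_B = (24 − 0.7)/2200 kΩ = 0.0106 mA.
In the active region I_C = β·I_B = 250 × 0.0106 = 2.65 mA.
Collector loop: V_CE = V_CC − I_C·R_C = 24 − 2.65×3.9 = 13.7 V.
Since V_CE = 13.7 V > V_CE(sat) ≈ 0.2 V, the transistor is in the active region as assumed.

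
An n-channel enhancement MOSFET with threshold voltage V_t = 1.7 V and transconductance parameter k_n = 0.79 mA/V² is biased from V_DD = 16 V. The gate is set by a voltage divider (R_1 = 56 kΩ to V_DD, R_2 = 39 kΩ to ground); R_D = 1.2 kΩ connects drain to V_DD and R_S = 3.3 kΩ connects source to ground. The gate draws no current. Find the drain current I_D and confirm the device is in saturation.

I_D ≈ 0.99 mA

V_G = V_DD·R_2/(R_1+R_2) = 16×39/95 = 6.57 V.
Assume saturation: I_D = (k_n/2)(V_GS − V_t)² with V_GS = V_G − I_D·R_S = 6.57 − 3.3·I_D.
Substituting gives 4.3·I_D² − 13.7·I_D + 9.36 = 0, with roots I_D = 0.994 or 2.19 mA.
The root I_D = 2.19 mA gives V_GS = -0.654 V ≤ V_t, so take I_D = 0.994 mA.
Then V_GS = 3.29 V and V_DS = V_DD − I_D(R_D+R_S) = 16 − 0.994×4.5 = 11.5 V.
Saturation requires V_DS ≥ V_GS − V_t = 1.59 V; 11.5 ≥ 1.59 ✓.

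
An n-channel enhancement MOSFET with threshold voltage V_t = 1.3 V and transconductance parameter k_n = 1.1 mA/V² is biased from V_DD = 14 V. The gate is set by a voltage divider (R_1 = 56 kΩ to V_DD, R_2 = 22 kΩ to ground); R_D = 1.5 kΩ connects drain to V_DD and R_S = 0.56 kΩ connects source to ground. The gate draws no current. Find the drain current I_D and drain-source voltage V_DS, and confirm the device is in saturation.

I_D ≈ 1.6 mA, V_DS ≈ 11 V

V_G = V_DD·R_2/(R_1+R_2) = 14×22/78 = 3.95 V.
Assume saturation: I_D = (k_n/2)(V_GS − V_t)² with V_GS = V_G − I_D·R_S = 3.95 − 0.56·I_D.
Substituting gives 0.172·I_D² − 2.63·I_D + 3.86 = 0, with roots I_D = 1.64 or 13.6 mA.
The root I_D = 13.6 mA gives V_GS = -3.68 V ≤ V_t, so take I_D = 1.64 mA.
Then V_GS = 3.03 V and V_DS = V_DD − I_D(R_D+R_S) = 14 − 1.64×2.06 = 10.6 V.
Saturation requires V_DS ≥ V_GS − V_t = 1.73 V; 10.6 ≥ 1.73 ✓.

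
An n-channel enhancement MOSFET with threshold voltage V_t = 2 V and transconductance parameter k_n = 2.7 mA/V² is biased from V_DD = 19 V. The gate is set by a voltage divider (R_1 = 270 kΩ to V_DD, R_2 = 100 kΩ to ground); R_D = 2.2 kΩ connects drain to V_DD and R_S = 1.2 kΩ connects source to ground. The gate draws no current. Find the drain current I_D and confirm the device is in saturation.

I_D ≈ 1.7 mA

V_G = V_DD·R_2/(R_1+R_2) = 19×100/370 = 5.14 V.
Assume saturation: I_D = (k_n/2)(V_GS − V_t)² with V_GS = V_G − I_D·R_S = 5.14 − 1.2·I_D.
Substituting gives 1.94·I_D² − 11.2·I_D + 13.3 = 0, with roots I_D = 1.68 or 4.06 mA.
The root I_D = 4.06 mA gives V_GS = 0.266 V ≤ V_t, so take I_D = 1.68 mA.
Then V_GS = 3.12 V and V_DS = V_DD − I_D(R_D+R_S) = 19 − 1.68×3.4 = 13.3 V.
Saturation requires V_DS ≥ V_GS − V_t = 1.12 V; 13.3 ≥ 1.12 ✓.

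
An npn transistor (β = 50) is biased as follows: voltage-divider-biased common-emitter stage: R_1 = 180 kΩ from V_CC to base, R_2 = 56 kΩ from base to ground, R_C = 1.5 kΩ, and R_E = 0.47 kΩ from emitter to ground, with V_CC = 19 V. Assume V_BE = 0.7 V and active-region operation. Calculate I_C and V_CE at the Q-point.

Thevenize the base divider: V_Th = V_CC·R_2/(R_1+R_2) = 19×56/236 = 4.51 V, R_Th = R_1‖R_2 = 42.7 kΩ.
Base-emitter loop: V_Th = I_B·R_Th + V_BE + (β+1)I_B·R_E, so I_B = (4.51 − 0.7) / (42.7 + 51×0.47) = 0.0571 mA.
I_C = β·I_B = 50×0.0571 = 2.86 mA, and I_E = (β+1)I_B = 2.91 mA.
V_CE = V_CC − I_C·R_C − I_E·R_E = 19 − 2.86×1.5 − 2.91×0.47 = 13.3 V.
V_CE = 13.3 V > 0.2 V confirms active-region operation.

I_C ≈ 2.9 mA, V_CE ≈ 13 V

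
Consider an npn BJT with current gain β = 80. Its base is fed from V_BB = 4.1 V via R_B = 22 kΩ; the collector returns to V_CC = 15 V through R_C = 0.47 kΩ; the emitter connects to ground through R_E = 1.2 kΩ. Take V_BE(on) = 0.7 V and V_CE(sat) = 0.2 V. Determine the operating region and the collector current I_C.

Assume active. Base-emitter loop: I_B = (V_BB − V_BE)/(R_B + (β+1)R_E) = (4.1 − 0.7)/(22 + 81×1.2) = 0.0285 mA.
I_C = β·I_B = 80×0.0285 = 2.28 mA.
V_CE = V_CC − I_C·R_C − I_E·R_E = 15 − 2.28×0.47 − 2.31×1.2 = 11.2 V > V_CE(sat), so the active-region assumption holds.

active; I_C ≈ 2.3 mA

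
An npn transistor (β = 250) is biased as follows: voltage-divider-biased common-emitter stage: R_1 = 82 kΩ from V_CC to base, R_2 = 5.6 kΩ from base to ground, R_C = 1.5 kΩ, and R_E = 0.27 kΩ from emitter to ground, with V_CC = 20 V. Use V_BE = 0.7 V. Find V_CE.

V_CE ≈ 16 V

Thevenize the base divider: V_Th = V_CC·R_2/(R_1+R_2) = 20×5.6/87.6 = 1.28 V, R_Th = R_1‖R_2 = 5.24 kΩ.
Base-emitter loop: V_Th = I_B·R_Th + V_BE + (β+1)I_B·R_E, so I_B = (1.28 − 0.7) / (5.24 + 251×0.27) = 0.00792 mA.
I_C = β·I_B = 250×0.00792 = 1.98 mA, and I_E = (β+1)I_B = 1.99 mA.
V_CE = V_CC − I_C·R_C − I_E·R_E = 20 − 1.98×1.5 − 1.99×0.27 = 16.5 V.
V_CE = 16.5 V > 0.2 V confirms active-region operation.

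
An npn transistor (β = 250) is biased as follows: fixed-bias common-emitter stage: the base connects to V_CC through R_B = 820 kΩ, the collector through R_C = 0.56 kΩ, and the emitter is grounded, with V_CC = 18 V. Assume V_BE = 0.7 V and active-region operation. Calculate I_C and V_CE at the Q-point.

I_C ≈ 5.3 mA, V_CE ≈ 15 V

Base loop: V_CC = I_B·R_B + V_BE, so I_B = (18 − 0.7)/820 kΩ = 0.0211 mA.
In the active region I_C = β·I_B = 250 × 0.0211 = 5.27 mA.
Collector loop: V_CE = V_CC − I_C·R_C = 18 − 5.27×0.56 = 15 V.
Since V_CE = 15 V > V_CE(sat) ≈ 0.2 V, the transistor is in the active region as assumed.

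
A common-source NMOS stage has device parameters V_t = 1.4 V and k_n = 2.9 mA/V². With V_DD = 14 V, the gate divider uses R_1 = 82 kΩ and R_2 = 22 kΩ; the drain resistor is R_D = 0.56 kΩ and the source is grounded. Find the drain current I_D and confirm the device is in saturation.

I_D ≈ 3.5 mA

V_G = V_DD·R_2/(R_1+R_2) = 14×22/104 = 2.96 V. With the source grounded, V_GS = V_G = 2.96 V.
Assume saturation: I_D = (k_n/2)(V_GS − V_t)² = (2.9/2)×(2.96 − 1.4)² = 1.45×1.56² = 3.54 mA.
V_DS = V_DD − I_D·R_D = 14 − 3.54×0.56 = 12 V.
Saturation requires V_DS ≥ V_GS − V_t = 1.56 V; 12 ≥ 1.56 ✓.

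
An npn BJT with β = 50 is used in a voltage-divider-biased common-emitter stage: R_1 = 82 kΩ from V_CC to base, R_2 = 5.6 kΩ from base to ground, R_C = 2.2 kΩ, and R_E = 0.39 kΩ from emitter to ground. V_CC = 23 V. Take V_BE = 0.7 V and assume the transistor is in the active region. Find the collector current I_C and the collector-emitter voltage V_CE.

Thevenize the base divider: V_Th = V_CC·R_2/(R_1+R_2) = 23×5.6/87.6 = 1.47 V, R_Th = R_1‖R_2 = 5.24 kΩ.
Base-emitter loop: V_Th = I_B·R_Th + V_BE + (β+1)I_B·R_E, so I_B = (1.47 − 0.7) / (5.24 + 51×0.39) = 0.0307 mA.
I_C = β·I_B = 50×0.0307 = 1.53 mA, and I_E = (β+1)I_B = 1.56 mA.
V_CE = V_CC − I_C·R_C − I_E·R_E = 23 − 1.53×2.2 − 1.56×0.39 = 19 V.
V_CE = 19 V > 0.2 V confirms active-region operation.

I_C ≈ 1.5 mA, V_CE ≈ 19 V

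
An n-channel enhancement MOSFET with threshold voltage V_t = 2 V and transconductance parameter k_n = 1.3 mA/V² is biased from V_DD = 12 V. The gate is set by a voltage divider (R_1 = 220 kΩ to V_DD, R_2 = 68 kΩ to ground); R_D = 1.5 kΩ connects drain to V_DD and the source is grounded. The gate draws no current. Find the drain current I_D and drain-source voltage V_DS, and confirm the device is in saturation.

I_D ≈ 0.45 mA, V_DS ≈ 11 V

V_G = V_DD·R_2/(R_1+R_2) = 12×68/288 = 2.83 V. With the source grounded, V_GS = V_G = 2.83 V.
Assume saturation: I_D = (k_n/2)(V_GS − V_t)² = (1.3/2)×(2.83 − 2)² = 0.65×0.833² = 0.451 mA.
V_DS = V_DD − I_D·R_D = 12 − 0.451×1.5 = 11.3 V.
Saturation requires V_DS ≥ V_GS − V_t = 0.833 V; 11.3 ≥ 0.833 ✓.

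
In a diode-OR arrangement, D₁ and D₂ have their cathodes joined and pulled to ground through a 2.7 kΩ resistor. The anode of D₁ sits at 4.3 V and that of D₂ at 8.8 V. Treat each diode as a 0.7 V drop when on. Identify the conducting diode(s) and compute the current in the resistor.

Assume both conduct. Then node N would need to be at both 4.3−0.7 = 3.6 V and 8.8−0.7 = 8.1 V, which is impossible.
Assume only D₂ conducts: V_N = 8.8 − 0.7 = 8.1 V, so I_R = 8.1/2.7 = 3 mA.
Check D₁: its anode-to-cathode voltage is 4.3 − 8.1 = -3.8 V < 0.7 V, so it is off. The assumption is consistent.

Only D₂ conducts; I_R ≈ 3 mA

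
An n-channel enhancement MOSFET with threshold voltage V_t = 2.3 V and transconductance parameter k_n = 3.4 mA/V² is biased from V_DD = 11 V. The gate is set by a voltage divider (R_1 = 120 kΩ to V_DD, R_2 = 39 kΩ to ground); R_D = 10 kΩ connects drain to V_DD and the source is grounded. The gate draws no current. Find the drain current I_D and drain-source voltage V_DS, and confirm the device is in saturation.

I_D ≈ 0.27 mA, V_DS ≈ 8.3 V

V_G = V_DD·R_2/(R_1+R_2) = 11×39/159 = 2.7 V. With the source grounded, V_GS = V_G = 2.7 V.
Assume saturation: I_D = (k_n/2)(V_GS − V_t)² = (3.4/2)×(2.7 − 2.3)² = 1.7×0.398² = 0.269 mA.
V_DS = V_DD − I_D·R_D = 11 − 0.269×10 = 8.31 V.
Saturation requires V_DS ≥ V_GS − V_t = 0.398 V; 8.31 ≥ 0.398 ✓.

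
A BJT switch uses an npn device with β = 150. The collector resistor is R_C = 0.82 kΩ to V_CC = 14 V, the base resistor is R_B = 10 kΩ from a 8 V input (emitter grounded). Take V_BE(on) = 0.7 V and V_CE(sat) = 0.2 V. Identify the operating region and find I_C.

Assume active: I_B = (8 − 0.7)/10 = 0.73 mA, giving I_C = β·I_B = 110 mA.
But then V_CE = 14 − 110×0.82 = -75.8 V < V_CE(sat) = 0.2 V — impossible in the active region.
So the transistor is saturated. With V_CE = 0.2 V, I_C = (V_CC − 0.2)/R_C = 13.8/0.82 = 16.8 mA.
Check: β·I_B = 110 mA > I_C = 16.8 mA, confirming saturation.

saturation; I_C ≈ 17 mA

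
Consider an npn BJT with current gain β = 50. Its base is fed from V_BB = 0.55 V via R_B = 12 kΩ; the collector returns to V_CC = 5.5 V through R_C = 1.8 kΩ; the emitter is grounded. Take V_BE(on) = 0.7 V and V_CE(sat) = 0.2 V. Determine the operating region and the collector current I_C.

cutoff; I_C ≈ 0

V_BB = 0.55 V ≤ V_BE(on) = 0.7 V, so the base-emitter junction is not forward biased.
The transistor is in cutoff: I_B = I_C = 0.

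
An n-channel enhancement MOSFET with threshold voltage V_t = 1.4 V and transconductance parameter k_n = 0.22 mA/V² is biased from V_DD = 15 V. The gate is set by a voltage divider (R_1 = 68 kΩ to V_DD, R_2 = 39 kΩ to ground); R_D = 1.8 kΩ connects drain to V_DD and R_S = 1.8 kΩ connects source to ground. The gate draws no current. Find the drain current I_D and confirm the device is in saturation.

I_D ≈ 0.78 mA

V_G = V_DD·R_2/(R_1+R_2) = 15×39/107 = 5.47 V.
Assume saturation: I_D = (k_n/2)(V_GS − V_t)² with V_GS = V_G − I_D·R_S = 5.47 − 1.8·I_D.
Substituting gives 0.356·I_D² − 2.61·I_D + 1.82 = 0, with roots I_D = 0.78 or 6.54 mA.
The root I_D = 6.54 mA gives V_GS = -6.31 V ≤ V_t, so take I_D = 0.78 mA.
Then V_GS = 4.06 V and V_DS = V_DD − I_D(R_D+R_S) = 15 − 0.78×3.6 = 12.2 V.
Saturation requires V_DS ≥ V_GS − V_t = 2.66 V; 12.2 ≥ 2.66 ✓.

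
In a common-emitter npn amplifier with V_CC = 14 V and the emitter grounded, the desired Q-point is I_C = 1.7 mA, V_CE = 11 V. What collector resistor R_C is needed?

R_C ≈ 1.8 kΩ

Collector loop: V_CC = I_C·R_C + V_CE.
R_C = (V_CC − V_CE)/I_C = (14 − 11)/1.7 = 1.76 kΩ.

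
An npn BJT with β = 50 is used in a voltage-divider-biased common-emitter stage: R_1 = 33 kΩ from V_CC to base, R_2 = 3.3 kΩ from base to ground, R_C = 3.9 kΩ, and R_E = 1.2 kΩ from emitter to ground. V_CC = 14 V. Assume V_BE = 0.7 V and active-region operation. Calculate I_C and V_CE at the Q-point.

Thevenize the base divider: V_Th = V_CC·R_2/(R_1+R_2) = 14×3.3/36.3 = 1.27 V, R_Th = R_1‖R_2 = 3 kΩ.
Base-emitter loop: V_Th = I_B·R_Th + V_BE + (β+1)I_B·R_E, so I_B = (1.27 − 0.7) / (3 + 51×1.2) = 0.00892 mA.
I_C = β·I_B = 50×0.00892 = 0.446 mA, and I_E = (β+1)I_B = 0.455 mA.
V_CE = V_CC − I_C·R_C − I_E·R_E = 14 − 0.446×3.9 − 0.455×1.2 = 11.7 V.
V_CE = 11.7 V > 0.2 V confirms active-region operation.

I_C ≈ 0.45 mA, V_CE ≈ 12 V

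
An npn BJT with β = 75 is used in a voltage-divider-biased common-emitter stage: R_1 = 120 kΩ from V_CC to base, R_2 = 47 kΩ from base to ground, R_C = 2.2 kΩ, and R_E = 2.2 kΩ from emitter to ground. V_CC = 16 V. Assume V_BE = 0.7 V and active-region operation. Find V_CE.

V_CE ≈ 9.7 V

Thevenize the base divider: V_Th = V_CC·R_2/(R_1+R_2) = 16×47/167 = 4.5 V, R_Th = R_1‖R_2 = 33.8 kΩ.
Base-emitter loop: V_Th = I_B·R_Th + V_BE + (β+1)I_B·R_E, so I_B = (4.5 − 0.7) / (33.8 + 76×2.2) = 0.0189 mA.
I_C = β·I_B = 75×0.0189 = 1.42 mA, and I_E = (β+1)I_B = 1.44 mA.
V_CE = V_CC − I_C·R_C − I_E·R_E = 16 − 1.42×2.2 − 1.44×2.2 = 9.71 V.
V_CE = 9.71 V > 0.2 V confirms active-region operation.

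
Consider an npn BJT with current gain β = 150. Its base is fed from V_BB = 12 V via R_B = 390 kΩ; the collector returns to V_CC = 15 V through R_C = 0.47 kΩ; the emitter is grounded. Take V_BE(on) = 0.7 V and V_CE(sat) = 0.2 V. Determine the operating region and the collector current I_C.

Assume active. Base-emitter loop: I_B = (V_BB − V_BE)/R_B = (12 − 0.7)/390 = 0.029 mA.
I_C = β·I_B = 150×0.029 = 4.35 mA.
V_CE = V_CC − I_C·R_C = 15 − 4.35×0.47 = 13 V > V_CE(sat), so the active-region assumption holds.

active; I_C ≈ 4.3 mA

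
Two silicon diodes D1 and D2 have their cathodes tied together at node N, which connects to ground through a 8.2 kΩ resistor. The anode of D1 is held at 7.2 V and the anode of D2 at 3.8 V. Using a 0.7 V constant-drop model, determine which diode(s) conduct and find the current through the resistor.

Only D1 conducts; I_R ≈ 0.79 mA

Assume both conduct. Then node N would need to be at both 7.2−0.7 = 6.5 V and 3.8−0.7 = 3.1 V, which is impossible.
Assume only D1 conducts: V_N = 7.2 − 0.7 = 6.5 V, so I_R = 6.5/8.2 = 0.793 mA.
Check D2: its anode-to-cathode voltage is 3.8 − 6.5 = -2.7 V < 0.7 V, so it is off. The assumption is consistent.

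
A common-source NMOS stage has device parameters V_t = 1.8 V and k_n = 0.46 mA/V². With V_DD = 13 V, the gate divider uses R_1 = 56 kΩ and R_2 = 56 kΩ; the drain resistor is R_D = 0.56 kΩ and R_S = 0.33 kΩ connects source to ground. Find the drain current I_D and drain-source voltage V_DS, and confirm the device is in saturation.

V_G = V_DD·R_2/(R_1+R_2) = 13×56/112 = 6.5 V.
Assume saturation: I_D = (k_n/2)(V_GS − V_t)² with V_GS = V_G − I_D·R_S = 6.5 − 0.33·I_D.
Substituting gives 0.025·I_D² − 1.71·I_D + 5.08 = 0, with roots I_D = 3.11 or 65.3 mA.
The root I_D = 65.3 mA gives V_GS = -15.1 V ≤ V_t, so take I_D = 3.11 mA.
Then V_GS = 5.47 V and V_DS = V_DD − I_D(R_D+R_S) = 13 − 3.11×0.89 = 10.2 V.
Saturation requires V_DS ≥ V_GS − V_t = 3.67 V; 10.2 ≥ 3.67 ✓.

I_D ≈ 3.1 mA, V_DS ≈ 10 V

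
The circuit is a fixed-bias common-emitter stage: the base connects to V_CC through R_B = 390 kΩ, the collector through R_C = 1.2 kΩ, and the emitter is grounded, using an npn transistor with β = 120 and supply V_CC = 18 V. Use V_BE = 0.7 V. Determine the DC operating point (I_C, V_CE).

I_C ≈ 5.3 mA, V_CE ≈ 12 V

Base loop: V_CC = I_B·R_B + V_BE, so I_B = (18 − 0.7)/390 kΩ = 0.0444 mA.
In the active region I_C = β·I_B = 120 × 0.0444 = 5.32 mA.
Collector loop: V_CE = V_CC − I_C·R_C = 18 − 5.32×1.2 = 11.6 V.
Since V_CE = 11.6 V > V_CE(sat) ≈ 0.2 V, the transistor is in the active region as assumed.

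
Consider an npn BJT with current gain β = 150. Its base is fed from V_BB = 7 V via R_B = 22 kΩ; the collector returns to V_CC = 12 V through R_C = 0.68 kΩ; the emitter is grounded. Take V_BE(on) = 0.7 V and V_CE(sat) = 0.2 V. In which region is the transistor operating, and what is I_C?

saturation; I_C ≈ 17 mA

Assume active: I_B = (7 − 0.7)/22 = 0.286 mA, giving I_C = β·I_B = 43 mA.
But then V_CE = 12 − 43×0.68 = -17.2 V < V_CE(sat) = 0.2 V — impossible in the active region.
So the transistor is saturated. With V_CE = 0.2 V, I_C = (V_CC − 0.2)/R_C = 11.8/0.68 = 17.4 mA.
Check: β·I_B = 43 mA > I_C = 17.4 mA, confirming saturation.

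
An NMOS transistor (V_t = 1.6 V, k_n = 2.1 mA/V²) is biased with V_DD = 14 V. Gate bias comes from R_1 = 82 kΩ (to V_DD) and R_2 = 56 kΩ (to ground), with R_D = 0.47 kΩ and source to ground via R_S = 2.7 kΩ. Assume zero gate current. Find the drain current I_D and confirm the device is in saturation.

I_D ≈ 1.1 mA

V_G = V_DD·R_2/(R_1+R_2) = 14×56/138 = 5.68 V.
Assume saturation: I_D = (k_n/2)(V_GS − V_t)² with V_GS = V_G − I_D·R_S = 5.68 − 2.7·I_D.
Substituting gives 7.65·I_D² − 24.1·I_D + 17.5 = 0, with roots I_D = 1.13 or 2.03 mA.
The root I_D = 2.03 mA gives V_GS = 0.211 V ≤ V_t, so take I_D = 1.13 mA.
Then V_GS = 2.64 V and V_DS = V_DD − I_D(R_D+R_S) = 14 − 1.13×3.17 = 10.4 V.
Saturation requires V_DS ≥ V_GS − V_t = 1.04 V; 10.4 ≥ 1.04 ✓.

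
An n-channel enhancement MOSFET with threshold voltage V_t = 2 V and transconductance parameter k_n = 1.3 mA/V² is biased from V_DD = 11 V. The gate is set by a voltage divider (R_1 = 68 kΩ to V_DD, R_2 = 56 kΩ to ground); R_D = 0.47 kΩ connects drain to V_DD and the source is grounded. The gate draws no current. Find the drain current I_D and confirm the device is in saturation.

V_G = V_DD·R_2/(R_1+R_2) = 11×56/124 = 4.97 V. With the source grounded, V_GS = V_G = 4.97 V.
Assume saturation: I_D = (k_n/2)(V_GS − V_t)² = (1.3/2)×(4.97 − 2)² = 0.65×2.97² = 5.72 mA.
V_DS = V_DD − I_D·R_D = 11 − 5.72×0.47 = 8.31 V.
Saturation requires V_DS ≥ V_GS − V_t = 2.97 V; 8.31 ≥ 2.97 ✓.

I_D ≈ 5.7 mA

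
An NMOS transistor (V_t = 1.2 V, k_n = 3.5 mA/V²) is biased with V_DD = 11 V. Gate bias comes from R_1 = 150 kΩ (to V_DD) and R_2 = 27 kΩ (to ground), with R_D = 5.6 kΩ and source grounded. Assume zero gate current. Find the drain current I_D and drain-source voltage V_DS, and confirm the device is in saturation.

I_D ≈ 0.4 mA, V_DS ≈ 8.8 V

V_G = V_DD·R_2/(R_1+R_2) = 11×27/177 = 1.68 V. With the source grounded, V_GS = V_G = 1.68 V.
Assume saturation: I_D = (k_n/2)(V_GS − V_t)² = (3.5/2)×(1.68 − 1.2)² = 1.75×0.478² = 0.4 mA.
V_DS = V_DD − I_D·R_D = 11 − 0.4×5.6 = 8.76 V.
Saturation requires V_DS ≥ V_GS − V_t = 0.478 V; 8.76 ≥ 0.478 ✓.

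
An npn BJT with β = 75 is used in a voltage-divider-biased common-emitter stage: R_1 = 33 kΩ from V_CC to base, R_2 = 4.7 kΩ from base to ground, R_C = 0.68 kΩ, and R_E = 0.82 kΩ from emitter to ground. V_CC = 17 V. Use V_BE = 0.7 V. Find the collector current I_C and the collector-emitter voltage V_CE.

I_C ≈ 1.6 mA, V_CE ≈ 15 V

Thevenize the base divider: V_Th = V_CC·R_2/(R_1+R_2) = 17×4.7/37.7 = 2.12 V, R_Th = R_1‖R_2 = 4.11 kΩ.
Base-emitter loop: V_Th = I_B·R_Th + V_BE + (β+1)I_B·R_E, so I_B = (2.12 − 0.7) / (4.11 + 76×0.82) = 0.0214 mA.
I_C = β·I_B = 75×0.0214 = 1.6 mA, and I_E = (β+1)I_B = 1.62 mA.
V_CE = V_CC − I_C·R_C − I_E·R_E = 17 − 1.6×0.68 − 1.62×0.82 = 14.6 V.
V_CE = 14.6 V > 0.2 V confirms active-region operation.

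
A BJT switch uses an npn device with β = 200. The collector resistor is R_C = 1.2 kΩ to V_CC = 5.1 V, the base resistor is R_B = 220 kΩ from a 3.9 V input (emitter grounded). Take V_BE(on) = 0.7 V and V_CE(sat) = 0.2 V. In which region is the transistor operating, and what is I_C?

Assume active. Base-emitter loop: I_B = (V_BB − V_BE)/R_B = (3.9 − 0.7)/220 = 0.0145 mA.
I_C = β·I_B = 200×0.0145 = 2.91 mA.
V_CE = V_CC − I_C·R_C = 5.1 − 2.91×1.2 = 1.61 V > V_CE(sat), so the active-region assumption holds.

active; I_C ≈ 2.9 mA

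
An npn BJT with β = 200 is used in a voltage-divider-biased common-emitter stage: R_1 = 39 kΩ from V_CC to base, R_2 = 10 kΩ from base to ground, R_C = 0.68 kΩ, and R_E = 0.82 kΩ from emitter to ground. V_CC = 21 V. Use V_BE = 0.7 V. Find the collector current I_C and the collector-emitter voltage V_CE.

Thevenize the base divider: V_Th = V_CC·R_2/(R_1+R_2) = 21×10/49 = 4.29 V, R_Th = R_1‖R_2 = 7.96 kΩ.
Base-emitter loop: V_Th = I_B·R_Th + V_BE + (β+1)I_B·R_E, so I_B = (4.29 − 0.7) / (7.96 + 201×0.82) = 0.0208 mA.
I_C = β·I_B = 200×0.0208 = 4.15 mA, and I_E = (β+1)I_B = 4.17 mA.
V_CE = V_CC − I_C·R_C − I_E·R_E = 21 − 4.15×0.68 − 4.17×0.82 = 14.8 V.
V_CE = 14.8 V > 0.2 V confirms active-region operation.

I_C ≈ 4.2 mA, V_CE ≈ 15 V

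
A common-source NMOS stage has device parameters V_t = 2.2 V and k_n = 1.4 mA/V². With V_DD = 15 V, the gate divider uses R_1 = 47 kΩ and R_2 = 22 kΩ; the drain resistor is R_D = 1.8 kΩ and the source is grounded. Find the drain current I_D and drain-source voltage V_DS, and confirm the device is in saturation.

V_G = V_DD·R_2/(R_1+R_2) = 15×22/69 = 4.78 V. With the source grounded, V_GS = V_G = 4.78 V.
Assume saturation: I_D = (k_n/2)(V_GS − V_t)² = (1.4/2)×(4.78 − 2.2)² = 0.7×2.58² = 4.67 mA.
V_DS = V_DD − I_D·R_D = 15 − 4.67×1.8 = 6.6 V.
Saturation requires V_DS ≥ V_GS − V_t = 2.58 V; 6.6 ≥ 2.58 ✓.

I_D ≈ 4.7 mA, V_DS ≈ 6.6 V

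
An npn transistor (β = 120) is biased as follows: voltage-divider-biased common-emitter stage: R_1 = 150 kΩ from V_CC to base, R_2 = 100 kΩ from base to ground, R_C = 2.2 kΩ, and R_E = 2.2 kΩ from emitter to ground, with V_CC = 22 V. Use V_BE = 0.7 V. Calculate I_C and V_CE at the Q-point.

I_C ≈ 3 mA, V_CE ≈ 8.8 V

Thevenize the base divider: V_Th = V_CC·R_2/(R_1+R_2) = 22×100/250 = 8.8 V, R_Th = R_1‖R_2 = 60 kΩ.
Base-emitter loop: V_Th = I_B·R_Th + V_BE + (β+1)I_B·R_E, so I_B = (8.8 − 0.7) / (60 + 121×2.2) = 0.0248 mA.
I_C = β·I_B = 120×0.0248 = 2.98 mA, and I_E = (β+1)I_B = 3 mA.
V_CE = V_CC − I_C·R_C − I_E·R_E = 22 − 2.98×2.2 − 3×2.2 = 8.83 V.
V_CE = 8.83 V > 0.2 V confirms active-region operation.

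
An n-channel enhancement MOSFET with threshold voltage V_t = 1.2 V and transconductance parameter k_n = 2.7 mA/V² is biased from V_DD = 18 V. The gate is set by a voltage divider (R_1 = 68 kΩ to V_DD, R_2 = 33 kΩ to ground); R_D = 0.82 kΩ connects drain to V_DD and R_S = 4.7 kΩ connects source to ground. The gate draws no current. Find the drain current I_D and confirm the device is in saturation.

V_G = V_DD·R_2/(R_1+R_2) = 18×33/101 = 5.88 V.
Assume saturation: I_D = (k_n/2)(V_GS − V_t)² with V_GS = V_G − I_D·R_S = 5.88 − 4.7·I_D.
Substituting gives 29.8·I_D² − 60.4·I_D + 29.6 = 0, with roots I_D = 0.829 or 1.2 mA.
The root I_D = 1.2 mA gives V_GS = 0.259 V ≤ V_t, so take I_D = 0.829 mA.
Then V_GS = 1.98 V and V_DS = V_DD − I_D(R_D+R_S) = 18 − 0.829×5.52 = 13.4 V.
Saturation requires V_DS ≥ V_GS − V_t = 0.784 V; 13.4 ≥ 0.784 ✓.

I_D ≈ 0.83 mA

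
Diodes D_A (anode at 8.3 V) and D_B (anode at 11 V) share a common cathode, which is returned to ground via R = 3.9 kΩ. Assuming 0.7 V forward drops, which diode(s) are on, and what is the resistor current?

Only D_B conducts; I_R ≈ 2.6 mA

Assume both conduct. Then node N would need to be at both 8.3−0.7 = 7.6 V and 11−0.7 = 10.3 V, which is impossible.
Assume only D_B conducts: V_N = 11 − 0.7 = 10.3 V, so I_R = 10.3/3.9 = 2.64 mA.
Check D_A: its anode-to-cathode voltage is 8.3 − 10.3 = -2 V < 0.7 V, so it is off. The assumption is consistent.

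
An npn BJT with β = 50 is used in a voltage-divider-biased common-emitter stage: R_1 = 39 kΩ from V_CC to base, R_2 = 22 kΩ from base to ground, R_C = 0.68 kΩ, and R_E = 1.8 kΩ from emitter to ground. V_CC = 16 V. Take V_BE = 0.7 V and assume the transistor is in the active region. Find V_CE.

Thevenize the base divider: V_Th = V_CC·R_2/(R_1+R_2) = 16×22/61 = 5.77 V, R_Th = R_1‖R_2 = 14.1 kΩ.
Base-emitter loop: V_Th = I_B·R_Th + V_BE + (β+1)I_B·R_E, so I_B = (5.77 − 0.7) / (14.1 + 51×1.8) = 0.0479 mA.
I_C = β·I_B = 50×0.0479 = 2.39 mA, and I_E = (β+1)I_B = 2.44 mA.
V_CE = V_CC − I_C·R_C − I_E·R_E = 16 − 2.39×0.68 − 2.44×1.8 = 9.97 V.
V_CE = 9.97 V > 0.2 V confirms active-region operation.

V_CE ≈ 10 V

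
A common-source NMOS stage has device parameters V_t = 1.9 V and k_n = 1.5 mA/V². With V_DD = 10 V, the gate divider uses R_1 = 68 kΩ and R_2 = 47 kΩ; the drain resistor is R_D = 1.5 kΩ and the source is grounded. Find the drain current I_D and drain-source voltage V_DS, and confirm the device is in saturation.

I_D ≈ 3.6 mA, V_DS ≈ 4.6 V

V_G = V_DD·R_2/(R_1+R_2) = 10×47/115 = 4.09 V. With the source grounded, V_GS = V_G = 4.09 V.
Assume saturation: I_D = (k_n/2)(V_GS − V_t)² = (1.5/2)×(4.09 − 1.9)² = 0.75×2.19² = 3.59 mA.
V_DS = V_DD − I_D·R_D = 10 − 3.59×1.5 = 4.62 V.
Saturation requires V_DS ≥ V_GS − V_t = 2.19 V; 4.62 ≥ 2.19 ✓.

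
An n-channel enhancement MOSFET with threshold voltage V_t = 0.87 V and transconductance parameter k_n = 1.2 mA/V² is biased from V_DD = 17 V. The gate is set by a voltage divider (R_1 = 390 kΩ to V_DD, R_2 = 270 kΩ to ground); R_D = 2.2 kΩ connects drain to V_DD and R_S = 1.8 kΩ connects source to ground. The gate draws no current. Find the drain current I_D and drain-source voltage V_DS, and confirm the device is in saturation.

I_D ≈ 2.3 mA, V_DS ≈ 7.8 V

V_G = V_DD·R_2/(R_1+R_2) = 17×270/660 = 6.95 V.
Assume saturation: I_D = (k_n/2)(V_GS − V_t)² with V_GS = V_G − I_D·R_S = 6.95 − 1.8·I_D.
Substituting gives 1.94·I_D² − 14.1·I_D + 22.2 = 0, with roots I_D = 2.29 or 4.98 mA.
The root I_D = 4.98 mA gives V_GS = -2.01 V ≤ V_t, so take I_D = 2.29 mA.
Then V_GS = 2.83 V and V_DS = V_DD − I_D(R_D+R_S) = 17 − 2.29×4 = 7.82 V.
Saturation requires V_DS ≥ V_GS − V_t = 1.96 V; 7.82 ≥ 1.96 ✓.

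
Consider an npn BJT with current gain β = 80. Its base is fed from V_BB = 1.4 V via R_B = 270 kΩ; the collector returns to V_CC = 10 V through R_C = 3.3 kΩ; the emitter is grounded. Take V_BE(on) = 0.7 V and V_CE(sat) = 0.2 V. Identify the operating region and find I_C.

active; I_C ≈ 0.21 mA

Assume active. Base-emitter loop: I_B = (V_BB − V_BE)/R_B = (1.4 − 0.7)/270 = 0.00259 mA.
I_C = β·I_B = 80×0.00259 = 0.207 mA.
V_CE = V_CC − I_C·R_C = 10 − 0.207×3.3 = 9.32 V > V_CE(sat), so the active-region assumption holds.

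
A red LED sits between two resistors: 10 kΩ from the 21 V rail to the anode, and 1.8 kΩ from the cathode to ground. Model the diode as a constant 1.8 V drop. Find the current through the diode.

The two resistors are in series with the diode, so KVL gives 21 = I·10 + 1.8 + I·1.8.
I = (21 − 1.8) / (10 + 1.8) kΩ = 19.2 / 11.8 = 1.63 mA.

I ≈ 1.6 mA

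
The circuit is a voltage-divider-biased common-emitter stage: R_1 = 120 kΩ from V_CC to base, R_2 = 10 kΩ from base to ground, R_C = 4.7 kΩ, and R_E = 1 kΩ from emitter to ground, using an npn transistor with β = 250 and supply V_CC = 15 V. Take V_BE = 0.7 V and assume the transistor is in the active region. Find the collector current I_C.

I_C ≈ 0.44 mA

Thevenize the base divider: V_Th = V_CC·R_2/(R_1+R_2) = 15×10/130 = 1.15 V, R_Th = R_1‖R_2 = 9.23 kΩ.
Base-emitter loop: V_Th = I_B·R_Th + V_BE + (β+1)I_B·R_E, so I_B = (1.15 − 0.7) / (9.23 + 251×1) = 0.00174 mA.
I_C = β·I_B = 250×0.00174 = 0.436 mA, and I_E = (β+1)I_B = 0.438 mA.
V_CE = V_CC − I_C·R_C − I_E·R_E = 15 − 0.436×4.7 − 0.438×1 = 12.5 V.
V_CE = 12.5 V > 0.2 V confirms active-region operation.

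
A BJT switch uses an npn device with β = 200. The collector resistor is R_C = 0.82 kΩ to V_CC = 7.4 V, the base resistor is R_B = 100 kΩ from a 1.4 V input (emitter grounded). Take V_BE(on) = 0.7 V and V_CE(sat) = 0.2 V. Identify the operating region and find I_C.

active; I_C ≈ 1.4 mA

Assume active. Base-emitter loop: I_B = (V_BB − V_BE)/R_B = (1.4 − 0.7)/100 = 0.007 mA.
I_C = β·I_B = 200×0.007 = 1.4 mA.
V_CE = V_CC − I_C·R_C = 7.4 − 1.4×0.82 = 6.25 V > V_CE(sat), so the active-region assumption holds.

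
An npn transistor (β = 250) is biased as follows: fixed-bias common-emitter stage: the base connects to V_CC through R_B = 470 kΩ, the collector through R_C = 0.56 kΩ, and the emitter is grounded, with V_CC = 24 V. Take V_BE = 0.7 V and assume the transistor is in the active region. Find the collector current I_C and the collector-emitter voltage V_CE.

I_C ≈ 12 mA, V_CE ≈ 17 V

Base loop: V_CC = I_B·R_B + V_BE, so I_B = (24 − 0.7)/470 kΩ = 0.0496 mA.
In the active region I_C = β·I_B = 250 × 0.0496 = 12.4 mA.
Collector loop: V_CE = V_CC − I_C·R_C = 24 − 12.4×0.56 = 17.1 V.
Since V_CE = 17.1 V > V_CE(sat) ≈ 0.2 V, the transistor is in the active region as assumed.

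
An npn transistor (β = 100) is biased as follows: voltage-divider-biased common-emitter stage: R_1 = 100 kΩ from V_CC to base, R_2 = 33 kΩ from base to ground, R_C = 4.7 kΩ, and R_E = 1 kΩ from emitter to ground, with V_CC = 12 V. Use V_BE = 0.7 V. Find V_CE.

Thevenize the base divider: V_Th = V_CC·R_2/(R_1+R_2) = 12×33/133 = 2.98 V, R_Th = R_1‖R_2 = 24.8 kΩ.
Base-emitter loop: V_Th = I_B·R_Th + V_BE + (β+1)I_B·R_E, so I_B = (2.98 − 0.7) / (24.8 + 101×1) = 0.0181 mA.
I_C = β·I_B = 100×0.0181 = 1.81 mA, and I_E = (β+1)I_B = 1.83 mA.
V_CE = V_CC − I_C·R_C − I_E·R_E = 12 − 1.81×4.7 − 1.83×1 = 1.66 V.
V_CE = 1.66 V > 0.2 V confirms active-region operation.

V_CE ≈ 1.7 V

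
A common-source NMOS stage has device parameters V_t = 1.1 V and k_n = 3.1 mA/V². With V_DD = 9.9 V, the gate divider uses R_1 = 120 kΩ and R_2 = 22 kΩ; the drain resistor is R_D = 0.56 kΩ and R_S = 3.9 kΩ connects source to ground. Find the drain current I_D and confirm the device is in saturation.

I_D ≈ 0.061 mA

V_G = V_DD·R_2/(R_1+R_2) = 9.9×22/142 = 1.53 V.
Assume saturation: I_D = (k_n/2)(V_GS − V_t)² with V_GS = V_G − I_D·R_S = 1.53 − 3.9·I_D.
Substituting gives 23.6·I_D² − 6.24·I_D + 0.292 = 0, with roots I_D = 0.0606 or 0.204 mA.
The root I_D = 0.204 mA gives V_GS = 0.737 V ≤ V_t, so take I_D = 0.0606 mA.
Then V_GS = 1.3 V and V_DS = V_DD − I_D(R_D+R_S) = 9.9 − 0.0606×4.46 = 9.63 V.
Saturation requires V_DS ≥ V_GS − V_t = 0.198 V; 9.63 ≥ 0.198 ✓.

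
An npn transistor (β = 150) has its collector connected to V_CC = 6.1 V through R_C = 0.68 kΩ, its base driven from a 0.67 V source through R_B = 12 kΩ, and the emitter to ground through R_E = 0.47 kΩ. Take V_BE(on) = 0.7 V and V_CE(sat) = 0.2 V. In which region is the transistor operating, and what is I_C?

V_BB = 0.67 V ≤ V_BE(on) = 0.7 V, so the base-emitter junction is not forward biased.
The transistor is in cutoff: I_B = I_C = 0.

cutoff; I_C ≈ 0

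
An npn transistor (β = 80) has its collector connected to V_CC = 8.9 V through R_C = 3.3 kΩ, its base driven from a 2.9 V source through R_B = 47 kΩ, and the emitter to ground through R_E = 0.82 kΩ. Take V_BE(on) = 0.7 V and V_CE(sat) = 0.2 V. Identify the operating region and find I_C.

active; I_C ≈ 1.6 mA

Assume active. Base-emitter loop: I_B = (V_BB − V_BE)/(R_B + (β+1)R_E) = (2.9 − 0.7)/(47 + 81×0.82) = 0.0194 mA.
I_C = β·I_B = 80×0.0194 = 1.55 mA.
V_CE = V_CC − I_C·R_C − I_E·R_E = 8.9 − 1.55×3.3 − 1.57×0.82 = 2.49 V > V_CE(sat), so the active-region assumption holds.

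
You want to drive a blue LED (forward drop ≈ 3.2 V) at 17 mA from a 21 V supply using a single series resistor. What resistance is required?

The resistor drops V_S − V_D = 21 − 3.2 = 17.8 V at 17 mA.
R = 17.8 V / 17 mA = 1.05 kΩ.

R ≈ 1 kΩ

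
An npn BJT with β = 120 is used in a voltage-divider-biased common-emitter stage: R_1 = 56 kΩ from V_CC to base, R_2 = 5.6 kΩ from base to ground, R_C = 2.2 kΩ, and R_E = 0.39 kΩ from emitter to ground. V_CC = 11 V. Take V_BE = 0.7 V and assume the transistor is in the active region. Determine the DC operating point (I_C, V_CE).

I_C ≈ 0.69 mA, V_CE ≈ 9.2 V

Thevenize the base divider: V_Th = V_CC·R_2/(R_1+R_2) = 11×5.6/61.6 = 1 V, R_Th = R_1‖R_2 = 5.09 kΩ.
Base-emitter loop: V_Th = I_B·R_Th + V_BE + (β+1)I_B·R_E, so I_B = (1 − 0.7) / (5.09 + 121×0.39) = 0.00574 mA.
I_C = β·I_B = 120×0.00574 = 0.689 mA, and I_E = (β+1)I_B = 0.694 mA.
V_CE = V_CC − I_C·R_C − I_E·R_E = 11 − 0.689×2.2 − 0.694×0.39 = 9.21 V.
V_CE = 9.21 V > 0.2 V confirms active-region operation.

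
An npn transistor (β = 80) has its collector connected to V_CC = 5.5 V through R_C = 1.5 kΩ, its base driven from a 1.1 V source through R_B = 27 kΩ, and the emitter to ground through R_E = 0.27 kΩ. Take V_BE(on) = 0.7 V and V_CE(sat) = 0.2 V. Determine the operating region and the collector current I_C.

active; I_C ≈ 0.65 mA

Assume active. Base-emitter loop: I_B = (V_BB − V_BE)/(R_B + (β+1)R_E) = (1.1 − 0.7)/(27 + 81×0.27) = 0.00818 mA.
I_C = β·I_B = 80×0.00818 = 0.655 mA.
V_CE = V_CC − I_C·R_C − I_E·R_E = 5.5 − 0.655×1.5 − 0.663×0.27 = 4.34 V > V_CE(sat), so the active-region assumption holds.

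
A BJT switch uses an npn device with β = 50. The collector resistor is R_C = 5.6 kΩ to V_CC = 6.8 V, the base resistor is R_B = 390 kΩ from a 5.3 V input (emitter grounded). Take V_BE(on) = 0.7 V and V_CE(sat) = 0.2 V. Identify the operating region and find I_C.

Assume active. Base-emitter loop: I_B = (V_BB − V_BE)/R_B = (5.3 − 0.7)/390 = 0.0118 mA.
I_C = β·I_B = 50×0.0118 = 0.59 mA.
V_CE = V_CC − I_C·R_C = 6.8 − 0.59×5.6 = 3.5 V > V_CE(sat), so the active-region assumption holds.

active; I_C ≈ 0.59 mA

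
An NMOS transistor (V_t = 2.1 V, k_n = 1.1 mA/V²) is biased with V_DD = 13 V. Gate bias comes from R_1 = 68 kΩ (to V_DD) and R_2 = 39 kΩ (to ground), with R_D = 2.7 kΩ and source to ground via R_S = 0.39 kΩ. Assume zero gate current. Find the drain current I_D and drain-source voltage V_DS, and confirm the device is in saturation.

I_D ≈ 1.9 mA, V_DS ≈ 7 V

V_G = V_DD·R_2/(R_1+R_2) = 13×39/107 = 4.74 V.
Assume saturation: I_D = (k_n/2)(V_GS − V_t)² with V_GS = V_G − I_D·R_S = 4.74 − 0.39·I_D.
Substituting gives 0.0837·I_D² − 2.13·I_D + 3.83 = 0, with roots I_D = 1.94 or 23.5 mA.
The root I_D = 23.5 mA gives V_GS = -4.44 V ≤ V_t, so take I_D = 1.94 mA.
Then V_GS = 3.98 V and V_DS = V_DD − I_D(R_D+R_S) = 13 − 1.94×3.09 = 6.99 V.
Saturation requires V_DS ≥ V_GS − V_t = 1.88 V; 6.99 ≥ 1.88 ✓.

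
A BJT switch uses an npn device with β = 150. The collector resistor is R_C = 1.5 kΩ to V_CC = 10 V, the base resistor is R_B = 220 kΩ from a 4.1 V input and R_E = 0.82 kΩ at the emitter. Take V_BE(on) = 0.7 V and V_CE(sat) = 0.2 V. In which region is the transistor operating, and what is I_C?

Assume active. Base-emitter loop: I_B = (V_BB − V_BE)/(R_B + (β+1)R_E) = (4.1 − 0.7)/(220 + 151×0.82) = 0.00989 mA.
I_C = β·I_B = 150×0.00989 = 1.48 mA.
V_CE = V_CC − I_C·R_C − I_E·R_E = 10 − 1.48×1.5 − 1.49×0.82 = 6.55 V > V_CE(sat), so the active-region assumption holds.

active; I_C ≈ 1.5 mA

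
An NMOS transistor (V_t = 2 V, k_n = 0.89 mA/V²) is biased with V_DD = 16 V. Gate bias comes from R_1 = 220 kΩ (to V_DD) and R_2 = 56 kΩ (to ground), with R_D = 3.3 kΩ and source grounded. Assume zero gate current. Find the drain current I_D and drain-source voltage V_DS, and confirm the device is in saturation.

V_G = V_DD·R_2/(R_1+R_2) = 16×56/276 = 3.25 V. With the source grounded, V_GS = V_G = 3.25 V.
Assume saturation: I_D = (k_n/2)(V_GS − V_t)² = (0.89/2)×(3.25 − 2)² = 0.445×1.25² = 0.691 mA.
V_DS = V_DD − I_D·R_D = 16 − 0.691×3.3 = 13.7 V.
Saturation requires V_DS ≥ V_GS − V_t = 1.25 V; 13.7 ≥ 1.25 ✓.

I_D ≈ 0.69 mA, V_DS ≈ 14 V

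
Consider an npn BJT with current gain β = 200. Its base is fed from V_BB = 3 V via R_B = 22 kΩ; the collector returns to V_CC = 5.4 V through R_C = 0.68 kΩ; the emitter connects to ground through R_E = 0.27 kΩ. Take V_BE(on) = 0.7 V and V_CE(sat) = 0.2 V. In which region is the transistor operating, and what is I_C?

Assume active: I_B = (3 − 0.7)/(22 + 201×0.27) = 0.0302 mA, I_C = β·I_B = 6.03 mA.
Then V_CE = 5.4 − 6.03×0.68 − 6.06×0.27 = -0.338 V < 0.2 V — the active assumption fails.
Re-solve with V_CE = 0.2 V. KCL at the emitter: V_E/R_E = (V_BB−0.7−V_E)/R_B + (V_CC−0.2−V_E)/R_C, giving V_E = 1.49 V.
I_C = (V_CC − 0.2 − V_E)/R_C = (5.2 − 1.49)/0.68 = 5.46 mA.
Check: I_B = (2.3 − 1.49)/22 = 0.037 mA, and β·I_B = 7.41 mA > I_C, confirming saturation.

saturation; I_C ≈ 5.5 mA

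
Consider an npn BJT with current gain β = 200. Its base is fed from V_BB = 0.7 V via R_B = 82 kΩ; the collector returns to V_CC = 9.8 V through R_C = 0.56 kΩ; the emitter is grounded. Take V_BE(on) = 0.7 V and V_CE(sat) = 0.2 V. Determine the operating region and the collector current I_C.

cutoff; I_C ≈ 0

V_BB = 0.7 V ≤ V_BE(on) = 0.7 V, so the base-emitter junction is not forward biased.
The transistor is in cutoff: I_B = I_C = 0.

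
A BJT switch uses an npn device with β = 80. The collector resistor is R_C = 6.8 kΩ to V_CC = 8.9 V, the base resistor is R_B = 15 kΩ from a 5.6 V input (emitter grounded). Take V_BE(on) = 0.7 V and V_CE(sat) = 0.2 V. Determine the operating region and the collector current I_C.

Assume active: I_B = (5.6 − 0.7)/15 = 0.327 mA, giving I_C = β·I_B = 26.1 mA.
But then V_CE = 8.9 − 26.1×6.8 = -169 V < V_CE(sat) = 0.2 V — impossible in the active region.
So the transistor is saturated. With V_CE = 0.2 V, I_C = (V_CC − 0.2)/R_C = 8.7/6.8 = 1.28 mA.
Check: β·I_B = 26.1 mA > I_C = 1.28 mA, confirming saturation.

saturation; I_C ≈ 1.3 mA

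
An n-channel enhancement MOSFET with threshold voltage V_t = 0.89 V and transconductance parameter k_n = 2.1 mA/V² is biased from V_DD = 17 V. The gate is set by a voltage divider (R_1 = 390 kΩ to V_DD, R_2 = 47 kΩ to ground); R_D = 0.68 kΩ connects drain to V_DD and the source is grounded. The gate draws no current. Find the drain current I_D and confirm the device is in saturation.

V_G = V_DD·R_2/(R_1+R_2) = 17×47/437 = 1.83 V. With the source grounded, V_GS = V_G = 1.83 V.
Assume saturation: I_D = (k_n/2)(V_GS − V_t)² = (2.1/2)×(1.83 − 0.89)² = 1.05×0.938² = 0.925 mA.
V_DS = V_DD − I_D·R_D = 17 − 0.925×0.68 = 16.4 V.
Saturation requires V_DS ≥ V_GS − V_t = 0.938 V; 16.4 ≥ 0.938 ✓.

I_D ≈ 0.92 mA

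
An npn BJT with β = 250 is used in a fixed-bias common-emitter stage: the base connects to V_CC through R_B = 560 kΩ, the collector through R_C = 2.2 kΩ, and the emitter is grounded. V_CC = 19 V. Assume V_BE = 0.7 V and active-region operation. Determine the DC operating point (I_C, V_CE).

Base loop: V_CC = I_B·R_B + V_BE, so I_B = (19 − 0.7)/560 kΩ = 0.0327 mA.
In the active region I_C = β·I_B = 250 × 0.0327 = 8.17 mA.
Collector loop: V_CE = V_CC − I_C·R_C = 19 − 8.17×2.2 = 1.03 V.
Since V_CE = 1.03 V > V_CE(sat) ≈ 0.2 V, the transistor is in the active region as assumed.

I_C ≈ 8.2 mA, V_CE ≈ 1 V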